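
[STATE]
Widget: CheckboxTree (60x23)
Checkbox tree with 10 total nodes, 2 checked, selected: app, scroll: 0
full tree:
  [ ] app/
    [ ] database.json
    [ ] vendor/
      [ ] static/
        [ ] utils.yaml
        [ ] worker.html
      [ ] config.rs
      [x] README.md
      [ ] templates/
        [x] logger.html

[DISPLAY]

>[-] app/                                                   
   [ ] database.json                                        
   [-] vendor/                                              
     [ ] static/                                            
       [ ] utils.yaml                                       
       [ ] worker.html                                      
     [ ] config.rs                                          
     [x] README.md                                          
     [x] templates/                                         
       [x] logger.html                                      
                                                            
                                                            
                                                            
                                                            
                                                            
                                                            
                                                            
                                                            
                                                            
                                                            
                                                            
                                                            
                                                            


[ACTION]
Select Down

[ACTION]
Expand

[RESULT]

 [-] app/                                                   
>  [ ] database.json                                        
   [-] vendor/                                              
     [ ] static/                                            
       [ ] utils.yaml                                       
       [ ] worker.html                                      
     [ ] config.rs                                          
     [x] README.md                                          
     [x] templates/                                         
       [x] logger.html                                      
                                                            
                                                            
                                                            
                                                            
                                                            
                                                            
                                                            
                                                            
                                                            
                                                            
                                                            
                                                            
                                                            


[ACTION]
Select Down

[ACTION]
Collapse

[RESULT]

 [-] app/                                                   
   [ ] database.json                                        
>  [-] vendor/                                              
                                                            
                                                            
                                                            
                                                            
                                                            
                                                            
                                                            
                                                            
                                                            
                                                            
                                                            
                                                            
                                                            
                                                            
                                                            
                                                            
                                                            
                                                            
                                                            
                                                            


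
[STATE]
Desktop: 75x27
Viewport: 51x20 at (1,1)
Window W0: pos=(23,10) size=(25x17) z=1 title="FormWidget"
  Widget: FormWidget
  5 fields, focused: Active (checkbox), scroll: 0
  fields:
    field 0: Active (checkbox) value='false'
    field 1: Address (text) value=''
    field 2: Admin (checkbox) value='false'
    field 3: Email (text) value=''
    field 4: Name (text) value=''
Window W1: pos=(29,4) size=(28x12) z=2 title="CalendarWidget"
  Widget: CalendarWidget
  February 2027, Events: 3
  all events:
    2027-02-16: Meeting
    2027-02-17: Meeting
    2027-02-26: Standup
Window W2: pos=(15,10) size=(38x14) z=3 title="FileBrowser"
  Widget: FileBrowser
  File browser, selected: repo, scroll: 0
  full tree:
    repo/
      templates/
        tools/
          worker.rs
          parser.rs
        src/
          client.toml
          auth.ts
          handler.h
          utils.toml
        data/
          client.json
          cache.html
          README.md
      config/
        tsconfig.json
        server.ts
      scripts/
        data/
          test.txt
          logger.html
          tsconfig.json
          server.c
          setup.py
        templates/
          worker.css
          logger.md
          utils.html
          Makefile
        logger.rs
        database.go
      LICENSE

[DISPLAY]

                                                   
                                                   
                                                   
                            ┏━━━━━━━━━━━━━━━━━━━━━━
                            ┃ CalendarWidget       
                            ┠──────────────────────
                            ┃      February 2027   
                            ┃Mo Tu We Th Fr Sa Su  
                            ┃ 1  2  3  4  5  6  7  
              ┏━━━━━━━━━━━━━━━━━━━━━━━━━━━━━━━━━━━━
              ┃ FileBrowser                        
              ┠────────────────────────────────────
              ┃> [-] repo/                         
              ┃    [+] templates/                  
              ┃    [+] config/                     
              ┃    [+] scripts/                    
              ┃    LICENSE                         
              ┃                                    
              ┃                                    
              ┃                                    


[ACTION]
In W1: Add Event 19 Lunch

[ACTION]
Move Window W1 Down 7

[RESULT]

                                                   
                                                   
                                                   
                                                   
                                                   
                                                   
                                                   
                                                   
                                                   
              ┏━━━━━━━━━━━━━━━━━━━━━━━━━━━━━━━━━━━━
              ┃ FileBrowser                        
              ┠────────────────────────────────────
              ┃> [-] repo/                         
              ┃    [+] templates/                  
              ┃    [+] config/                     
              ┃    [+] scripts/                    
              ┃    LICENSE                         
              ┃                                    
              ┃                                    
              ┃                                    


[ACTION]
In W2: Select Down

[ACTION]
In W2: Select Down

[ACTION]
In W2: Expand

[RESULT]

                                                   
                                                   
                                                   
                                                   
                                                   
                                                   
                                                   
                                                   
                                                   
              ┏━━━━━━━━━━━━━━━━━━━━━━━━━━━━━━━━━━━━
              ┃ FileBrowser                        
              ┠────────────────────────────────────
              ┃  [-] repo/                         
              ┃    [+] templates/                  
              ┃  > [-] config/                     
              ┃      tsconfig.json                 
              ┃      server.ts                     
              ┃    [+] scripts/                    
              ┃    LICENSE                         
              ┃                                    


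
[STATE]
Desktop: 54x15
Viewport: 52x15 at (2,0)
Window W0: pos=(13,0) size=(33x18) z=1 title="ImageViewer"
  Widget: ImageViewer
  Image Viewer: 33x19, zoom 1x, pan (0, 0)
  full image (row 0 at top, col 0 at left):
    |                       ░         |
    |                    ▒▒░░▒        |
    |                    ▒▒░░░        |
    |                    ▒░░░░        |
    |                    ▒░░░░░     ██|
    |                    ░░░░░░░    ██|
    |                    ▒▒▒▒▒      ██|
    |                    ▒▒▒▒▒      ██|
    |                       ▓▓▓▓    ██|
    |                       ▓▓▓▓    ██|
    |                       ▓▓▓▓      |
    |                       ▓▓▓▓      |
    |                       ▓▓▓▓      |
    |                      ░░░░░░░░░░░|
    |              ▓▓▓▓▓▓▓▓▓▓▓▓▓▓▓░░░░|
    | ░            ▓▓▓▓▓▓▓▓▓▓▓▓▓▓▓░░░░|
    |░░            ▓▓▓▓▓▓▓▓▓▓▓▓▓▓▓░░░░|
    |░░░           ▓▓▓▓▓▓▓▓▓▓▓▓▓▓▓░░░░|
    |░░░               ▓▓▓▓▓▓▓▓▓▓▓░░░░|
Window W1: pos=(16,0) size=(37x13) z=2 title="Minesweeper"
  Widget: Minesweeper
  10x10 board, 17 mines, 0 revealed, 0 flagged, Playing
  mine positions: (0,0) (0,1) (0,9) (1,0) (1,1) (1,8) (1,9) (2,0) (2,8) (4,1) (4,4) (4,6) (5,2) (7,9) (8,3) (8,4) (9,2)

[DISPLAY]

           ┏━━┏━━━━━━━━━━━━━━━━━━━━━━━━━━━━━━━━━━━┓ 
           ┃ I┃ Minesweeper                       ┃ 
           ┠──┠───────────────────────────────────┨ 
           ┃  ┃■■■■■■■■■■                         ┃ 
           ┃  ┃■■■■■■■■■■                         ┃ 
           ┃  ┃■■■■■■■■■■                         ┃ 
           ┃  ┃■■■■■■■■■■                         ┃ 
           ┃  ┃■■■■■■■■■■                         ┃ 
           ┃  ┃■■■■■■■■■■                         ┃ 
           ┃  ┃■■■■■■■■■■                         ┃ 
           ┃  ┃■■■■■■■■■■                         ┃ 
           ┃  ┃■■■■■■■■■■                         ┃ 
           ┃  ┗━━━━━━━━━━━━━━━━━━━━━━━━━━━━━━━━━━━┛ 
           ┃                       ▓▓▓▓    ┃        
           ┃                       ▓▓▓▓    ┃        


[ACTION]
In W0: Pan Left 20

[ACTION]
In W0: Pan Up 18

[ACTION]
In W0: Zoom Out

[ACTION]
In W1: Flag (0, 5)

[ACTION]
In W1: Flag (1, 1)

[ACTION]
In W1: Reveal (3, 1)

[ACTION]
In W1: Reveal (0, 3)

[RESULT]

           ┏━━┏━━━━━━━━━━━━━━━━━━━━━━━━━━━━━━━━━━━┓ 
           ┃ I┃ Minesweeper                       ┃ 
           ┠──┠───────────────────────────────────┨ 
           ┃  ┃■■2    1■■                         ┃ 
           ┃  ┃■⚑2    2■■                         ┃ 
           ┃  ┃■■1    2■■                         ┃ 
           ┃  ┃■2111212■■                         ┃ 
           ┃  ┃■■■■■■■■■■                         ┃ 
           ┃  ┃■■■■■■■■■■                         ┃ 
           ┃  ┃■■■■■■■■■■                         ┃ 
           ┃  ┃■■■■■■■■■■                         ┃ 
           ┃  ┃■■■■■■■■■■                         ┃ 
           ┃  ┗━━━━━━━━━━━━━━━━━━━━━━━━━━━━━━━━━━━┛ 
           ┃                       ▓▓▓▓    ┃        
           ┃                       ▓▓▓▓    ┃        


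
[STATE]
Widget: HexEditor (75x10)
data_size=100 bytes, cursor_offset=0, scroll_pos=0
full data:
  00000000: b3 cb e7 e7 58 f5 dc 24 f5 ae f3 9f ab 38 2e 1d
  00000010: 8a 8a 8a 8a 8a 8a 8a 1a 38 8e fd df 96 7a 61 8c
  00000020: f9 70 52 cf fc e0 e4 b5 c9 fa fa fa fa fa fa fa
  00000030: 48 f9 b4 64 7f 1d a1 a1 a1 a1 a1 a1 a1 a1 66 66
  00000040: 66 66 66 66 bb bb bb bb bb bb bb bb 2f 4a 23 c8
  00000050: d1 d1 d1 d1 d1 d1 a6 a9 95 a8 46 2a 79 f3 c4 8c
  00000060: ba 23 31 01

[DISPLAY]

00000000  B3 cb e7 e7 58 f5 dc 24  f5 ae f3 9f ab 38 2e 1d  |....X..$.....8
00000010  8a 8a 8a 8a 8a 8a 8a 1a  38 8e fd df 96 7a 61 8c  |........8....z
00000020  f9 70 52 cf fc e0 e4 b5  c9 fa fa fa fa fa fa fa  |.pR...........
00000030  48 f9 b4 64 7f 1d a1 a1  a1 a1 a1 a1 a1 a1 66 66  |H..d..........
00000040  66 66 66 66 bb bb bb bb  bb bb bb bb 2f 4a 23 c8  |ffff......../J
00000050  d1 d1 d1 d1 d1 d1 a6 a9  95 a8 46 2a 79 f3 c4 8c  |..........F*y.
00000060  ba 23 31 01                                       |.#1.          
                                                                           
                                                                           
                                                                           


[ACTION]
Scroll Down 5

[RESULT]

00000050  d1 d1 d1 d1 d1 d1 a6 a9  95 a8 46 2a 79 f3 c4 8c  |..........F*y.
00000060  ba 23 31 01                                       |.#1.          
                                                                           
                                                                           
                                                                           
                                                                           
                                                                           
                                                                           
                                                                           
                                                                           


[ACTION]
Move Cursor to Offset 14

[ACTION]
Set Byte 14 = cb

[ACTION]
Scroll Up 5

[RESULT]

00000000  b3 cb e7 e7 58 f5 dc 24  f5 ae f3 9f ab 38 CB 1d  |....X..$.....8
00000010  8a 8a 8a 8a 8a 8a 8a 1a  38 8e fd df 96 7a 61 8c  |........8....z
00000020  f9 70 52 cf fc e0 e4 b5  c9 fa fa fa fa fa fa fa  |.pR...........
00000030  48 f9 b4 64 7f 1d a1 a1  a1 a1 a1 a1 a1 a1 66 66  |H..d..........
00000040  66 66 66 66 bb bb bb bb  bb bb bb bb 2f 4a 23 c8  |ffff......../J
00000050  d1 d1 d1 d1 d1 d1 a6 a9  95 a8 46 2a 79 f3 c4 8c  |..........F*y.
00000060  ba 23 31 01                                       |.#1.          
                                                                           
                                                                           
                                                                           


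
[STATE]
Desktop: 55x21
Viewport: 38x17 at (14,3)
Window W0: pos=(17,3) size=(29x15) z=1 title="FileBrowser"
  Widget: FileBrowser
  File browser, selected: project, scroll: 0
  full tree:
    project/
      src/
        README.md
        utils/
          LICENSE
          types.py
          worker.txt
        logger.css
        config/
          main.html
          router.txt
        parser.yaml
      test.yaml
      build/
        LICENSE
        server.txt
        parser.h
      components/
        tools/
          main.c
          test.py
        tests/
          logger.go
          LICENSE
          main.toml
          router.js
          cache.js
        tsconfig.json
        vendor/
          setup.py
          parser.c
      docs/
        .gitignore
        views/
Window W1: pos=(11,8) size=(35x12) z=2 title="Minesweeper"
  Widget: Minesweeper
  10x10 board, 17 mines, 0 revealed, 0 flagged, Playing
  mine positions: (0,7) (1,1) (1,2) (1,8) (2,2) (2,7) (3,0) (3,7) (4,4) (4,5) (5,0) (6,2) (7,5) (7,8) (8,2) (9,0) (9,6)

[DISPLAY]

   ┏━━━━━━━━━━━━━━━━━━━━━━━━━━━┓      
   ┃ FileBrowser               ┃      
   ┠───────────────────────────┨      
   ┃> [-] project/             ┃      
   ┃    [+] src/               ┃      
━━━━━━━━━━━━━━━━━━━━━━━━━━━━━━━┓      
inesweeper                     ┃      
───────────────────────────────┨      
■■■■■■■■                       ┃      
■■■■■■■■                       ┃      
■■■■■■■■                       ┃      
■■■■■■■■                       ┃      
■■■■■■■■                       ┃      
■■■■■■■■                       ┃      
■■■■■■■■                       ┃      
■■■■■■■■                       ┃      
━━━━━━━━━━━━━━━━━━━━━━━━━━━━━━━┛      


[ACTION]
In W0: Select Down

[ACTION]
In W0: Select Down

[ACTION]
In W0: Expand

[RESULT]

   ┏━━━━━━━━━━━━━━━━━━━━━━━━━━━┓      
   ┃ FileBrowser               ┃      
   ┠───────────────────────────┨      
   ┃  [-] project/             ┃      
   ┃    [+] src/               ┃      
━━━━━━━━━━━━━━━━━━━━━━━━━━━━━━━┓      
inesweeper                     ┃      
───────────────────────────────┨      
■■■■■■■■                       ┃      
■■■■■■■■                       ┃      
■■■■■■■■                       ┃      
■■■■■■■■                       ┃      
■■■■■■■■                       ┃      
■■■■■■■■                       ┃      
■■■■■■■■                       ┃      
■■■■■■■■                       ┃      
━━━━━━━━━━━━━━━━━━━━━━━━━━━━━━━┛      


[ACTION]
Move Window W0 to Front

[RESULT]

   ┏━━━━━━━━━━━━━━━━━━━━━━━━━━━┓      
   ┃ FileBrowser               ┃      
   ┠───────────────────────────┨      
   ┃  [-] project/             ┃      
   ┃    [+] src/               ┃      
━━━┃  > test.yaml              ┃      
ine┃    [+] build/             ┃      
───┃    [+] components/        ┃      
■■■┃    [+] docs/              ┃      
■■■┃                           ┃      
■■■┃                           ┃      
■■■┃                           ┃      
■■■┃                           ┃      
■■■┃                           ┃      
■■■┗━━━━━━━━━━━━━━━━━━━━━━━━━━━┛      
■■■■■■■■                       ┃      
━━━━━━━━━━━━━━━━━━━━━━━━━━━━━━━┛      


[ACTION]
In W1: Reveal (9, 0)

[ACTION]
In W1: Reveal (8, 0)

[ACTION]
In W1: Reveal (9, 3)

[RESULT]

   ┏━━━━━━━━━━━━━━━━━━━━━━━━━━━┓      
   ┃ FileBrowser               ┃      
   ┠───────────────────────────┨      
   ┃  [-] project/             ┃      
   ┃    [+] src/               ┃      
━━━┃  > test.yaml              ┃      
ine┃    [+] build/             ┃      
───┃    [+] components/        ┃      
■■■┃    [+] docs/              ┃      
✹■■┃                           ┃      
✹■■┃                           ┃      
■■■┃                           ┃      
■■✹┃                           ┃      
■■■┃                           ┃      
✹■■┗━━━━━━━━━━━━━━━━━━━━━━━━━━━┛      
■■■✹■■✹■                       ┃      
━━━━━━━━━━━━━━━━━━━━━━━━━━━━━━━┛      


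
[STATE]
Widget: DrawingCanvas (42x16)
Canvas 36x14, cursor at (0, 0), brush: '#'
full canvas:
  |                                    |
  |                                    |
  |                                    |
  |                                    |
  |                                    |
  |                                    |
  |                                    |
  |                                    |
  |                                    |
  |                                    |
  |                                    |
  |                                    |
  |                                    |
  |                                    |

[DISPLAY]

+                                         
                                          
                                          
                                          
                                          
                                          
                                          
                                          
                                          
                                          
                                          
                                          
                                          
                                          
                                          
                                          


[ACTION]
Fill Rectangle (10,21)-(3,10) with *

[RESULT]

+                                         
                                          
                                          
          ************                    
          ************                    
          ************                    
          ************                    
          ************                    
          ************                    
          ************                    
          ************                    
                                          
                                          
                                          
                                          
                                          


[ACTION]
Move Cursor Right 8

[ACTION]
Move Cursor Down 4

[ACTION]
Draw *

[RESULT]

                                          
                                          
                                          
          ************                    
        * ************                    
          ************                    
          ************                    
          ************                    
          ************                    
          ************                    
          ************                    
                                          
                                          
                                          
                                          
                                          


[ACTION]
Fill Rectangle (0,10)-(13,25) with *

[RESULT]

          ****************                
          ****************                
          ****************                
          ****************                
        * ****************                
          ****************                
          ****************                
          ****************                
          ****************                
          ****************                
          ****************                
          ****************                
          ****************                
          ****************                
                                          
                                          


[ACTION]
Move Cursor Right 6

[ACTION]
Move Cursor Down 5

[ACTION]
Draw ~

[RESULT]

          ****************                
          ****************                
          ****************                
          ****************                
        * ****************                
          ****************                
          ****************                
          ****************                
          ****************                
          ****~***********                
          ****************                
          ****************                
          ****************                
          ****************                
                                          
                                          


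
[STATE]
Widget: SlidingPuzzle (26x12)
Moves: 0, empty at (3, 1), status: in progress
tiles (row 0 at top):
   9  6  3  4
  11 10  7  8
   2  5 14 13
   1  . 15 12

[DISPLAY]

┌────┬────┬────┬────┐     
│  9 │  6 │  3 │  4 │     
├────┼────┼────┼────┤     
│ 11 │ 10 │  7 │  8 │     
├────┼────┼────┼────┤     
│  2 │  5 │ 14 │ 13 │     
├────┼────┼────┼────┤     
│  1 │    │ 15 │ 12 │     
└────┴────┴────┴────┘     
Moves: 0                  
                          
                          


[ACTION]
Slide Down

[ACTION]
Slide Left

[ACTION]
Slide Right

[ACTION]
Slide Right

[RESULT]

┌────┬────┬────┬────┐     
│  9 │  6 │  3 │  4 │     
├────┼────┼────┼────┤     
│ 11 │ 10 │  7 │  8 │     
├────┼────┼────┼────┤     
│    │  2 │ 14 │ 13 │     
├────┼────┼────┼────┤     
│  1 │  5 │ 15 │ 12 │     
└────┴────┴────┴────┘     
Moves: 4                  
                          
                          


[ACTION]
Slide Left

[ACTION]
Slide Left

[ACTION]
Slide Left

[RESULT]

┌────┬────┬────┬────┐     
│  9 │  6 │  3 │  4 │     
├────┼────┼────┼────┤     
│ 11 │ 10 │  7 │  8 │     
├────┼────┼────┼────┤     
│  2 │ 14 │ 13 │    │     
├────┼────┼────┼────┤     
│  1 │  5 │ 15 │ 12 │     
└────┴────┴────┴────┘     
Moves: 7                  
                          
                          


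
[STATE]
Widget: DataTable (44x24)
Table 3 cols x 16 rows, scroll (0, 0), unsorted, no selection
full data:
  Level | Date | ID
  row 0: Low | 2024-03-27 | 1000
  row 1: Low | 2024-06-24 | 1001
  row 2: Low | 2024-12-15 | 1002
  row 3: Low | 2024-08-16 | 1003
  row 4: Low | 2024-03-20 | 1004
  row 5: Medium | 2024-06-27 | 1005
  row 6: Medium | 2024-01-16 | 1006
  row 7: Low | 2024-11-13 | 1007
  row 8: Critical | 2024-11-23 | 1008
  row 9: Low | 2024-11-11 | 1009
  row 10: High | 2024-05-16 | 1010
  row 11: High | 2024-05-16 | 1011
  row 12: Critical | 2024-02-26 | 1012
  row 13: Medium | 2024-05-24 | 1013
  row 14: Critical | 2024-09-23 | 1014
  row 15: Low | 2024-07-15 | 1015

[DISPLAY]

Level   │Date      │ID                      
────────┼──────────┼────                    
Low     │2024-03-27│1000                    
Low     │2024-06-24│1001                    
Low     │2024-12-15│1002                    
Low     │2024-08-16│1003                    
Low     │2024-03-20│1004                    
Medium  │2024-06-27│1005                    
Medium  │2024-01-16│1006                    
Low     │2024-11-13│1007                    
Critical│2024-11-23│1008                    
Low     │2024-11-11│1009                    
High    │2024-05-16│1010                    
High    │2024-05-16│1011                    
Critical│2024-02-26│1012                    
Medium  │2024-05-24│1013                    
Critical│2024-09-23│1014                    
Low     │2024-07-15│1015                    
                                            
                                            
                                            
                                            
                                            
                                            


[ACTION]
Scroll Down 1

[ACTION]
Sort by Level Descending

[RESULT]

Level  ▼│Date      │ID                      
────────┼──────────┼────                    
Medium  │2024-06-27│1005                    
Medium  │2024-01-16│1006                    
Medium  │2024-05-24│1013                    
Low     │2024-03-27│1000                    
Low     │2024-06-24│1001                    
Low     │2024-12-15│1002                    
Low     │2024-08-16│1003                    
Low     │2024-03-20│1004                    
Low     │2024-11-13│1007                    
Low     │2024-11-11│1009                    
Low     │2024-07-15│1015                    
High    │2024-05-16│1010                    
High    │2024-05-16│1011                    
Critical│2024-11-23│1008                    
Critical│2024-02-26│1012                    
Critical│2024-09-23│1014                    
                                            
                                            
                                            
                                            
                                            
                                            


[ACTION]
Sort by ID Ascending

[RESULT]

Level   │Date      │ID ▲                    
────────┼──────────┼────                    
Low     │2024-03-27│1000                    
Low     │2024-06-24│1001                    
Low     │2024-12-15│1002                    
Low     │2024-08-16│1003                    
Low     │2024-03-20│1004                    
Medium  │2024-06-27│1005                    
Medium  │2024-01-16│1006                    
Low     │2024-11-13│1007                    
Critical│2024-11-23│1008                    
Low     │2024-11-11│1009                    
High    │2024-05-16│1010                    
High    │2024-05-16│1011                    
Critical│2024-02-26│1012                    
Medium  │2024-05-24│1013                    
Critical│2024-09-23│1014                    
Low     │2024-07-15│1015                    
                                            
                                            
                                            
                                            
                                            
                                            


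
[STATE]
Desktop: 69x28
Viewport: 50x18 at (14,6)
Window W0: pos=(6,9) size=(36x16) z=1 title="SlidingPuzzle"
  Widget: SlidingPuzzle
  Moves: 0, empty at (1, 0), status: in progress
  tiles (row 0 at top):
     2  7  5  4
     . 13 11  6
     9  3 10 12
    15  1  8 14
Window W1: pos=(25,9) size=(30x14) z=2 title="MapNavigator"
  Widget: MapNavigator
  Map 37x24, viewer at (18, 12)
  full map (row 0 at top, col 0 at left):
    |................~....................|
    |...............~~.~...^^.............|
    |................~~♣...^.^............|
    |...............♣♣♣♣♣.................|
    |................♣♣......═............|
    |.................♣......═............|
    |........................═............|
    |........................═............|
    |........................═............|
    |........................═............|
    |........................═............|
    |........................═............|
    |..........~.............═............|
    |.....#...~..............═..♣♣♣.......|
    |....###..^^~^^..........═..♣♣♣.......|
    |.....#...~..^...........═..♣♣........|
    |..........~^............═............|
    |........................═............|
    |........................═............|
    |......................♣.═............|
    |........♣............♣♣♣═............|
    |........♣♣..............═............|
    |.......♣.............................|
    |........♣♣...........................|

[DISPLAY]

                                                  
                                                  
                                                  
━━━━━━━━━━━┏━━━━━━━━━━━━━━━━━━━━━━━━━━━━┓         
gPuzzle    ┃ MapNavigator               ┃         
───────────┠────────────────────────────┨         
───┬────┬──┃....................═.......┃         
 7 │  5 │  ┃....................═.......┃         
───┼────┼──┃....................═.......┃         
13 │ 11 │  ┃....................═.......┃         
───┼────┼──┃....................═.......┃         
 3 │ 10 │ 1┃......~.......@.....═.......┃         
───┼────┼──┃.#...~..............═..♣♣♣..┃         
 1 │  8 │ 1┃###..^^~^^..........═..♣♣♣..┃         
───┴────┴──┃.#...~..^...........═..♣♣...┃         
0          ┃......~^............═.......┃         
           ┗━━━━━━━━━━━━━━━━━━━━━━━━━━━━┛         
                           ┃                      


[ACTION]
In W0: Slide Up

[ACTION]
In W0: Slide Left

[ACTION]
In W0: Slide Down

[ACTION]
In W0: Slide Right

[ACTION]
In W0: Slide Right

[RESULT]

                                                  
                                                  
                                                  
━━━━━━━━━━━┏━━━━━━━━━━━━━━━━━━━━━━━━━━━━┓         
gPuzzle    ┃ MapNavigator               ┃         
───────────┠────────────────────────────┨         
───┬────┬──┃....................═.......┃         
 7 │  5 │  ┃....................═.......┃         
───┼────┼──┃....................═.......┃         
 9 │ 11 │  ┃....................═.......┃         
───┼────┼──┃....................═.......┃         
13 │ 10 │ 1┃......~.......@.....═.......┃         
───┼────┼──┃.#...~..............═..♣♣♣..┃         
 1 │  8 │ 1┃###..^^~^^..........═..♣♣♣..┃         
───┴────┴──┃.#...~..^...........═..♣♣...┃         
4          ┃......~^............═.......┃         
           ┗━━━━━━━━━━━━━━━━━━━━━━━━━━━━┛         
                           ┃                      


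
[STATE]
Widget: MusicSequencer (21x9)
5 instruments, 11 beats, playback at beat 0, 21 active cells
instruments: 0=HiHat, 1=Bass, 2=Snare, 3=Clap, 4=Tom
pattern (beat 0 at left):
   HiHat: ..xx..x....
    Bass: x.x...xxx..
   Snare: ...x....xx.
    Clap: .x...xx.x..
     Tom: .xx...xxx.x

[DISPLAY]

      ▼1234567890    
 HiHat··██··█····    
  Bass█·█···███··    
 Snare···█····██·    
  Clap·█···██·█··    
   Tom·██···███·█    
                     
                     
                     


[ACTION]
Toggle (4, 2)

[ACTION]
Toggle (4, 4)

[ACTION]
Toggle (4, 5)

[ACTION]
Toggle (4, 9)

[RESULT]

      ▼1234567890    
 HiHat··██··█····    
  Bass█·█···███··    
 Snare···█····██·    
  Clap·█···██·█··    
   Tom·█··███████    
                     
                     
                     


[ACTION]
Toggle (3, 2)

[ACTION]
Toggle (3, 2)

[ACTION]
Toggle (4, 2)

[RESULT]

      ▼1234567890    
 HiHat··██··█····    
  Bass█·█···███··    
 Snare···█····██·    
  Clap·█···██·█··    
   Tom·██·███████    
                     
                     
                     


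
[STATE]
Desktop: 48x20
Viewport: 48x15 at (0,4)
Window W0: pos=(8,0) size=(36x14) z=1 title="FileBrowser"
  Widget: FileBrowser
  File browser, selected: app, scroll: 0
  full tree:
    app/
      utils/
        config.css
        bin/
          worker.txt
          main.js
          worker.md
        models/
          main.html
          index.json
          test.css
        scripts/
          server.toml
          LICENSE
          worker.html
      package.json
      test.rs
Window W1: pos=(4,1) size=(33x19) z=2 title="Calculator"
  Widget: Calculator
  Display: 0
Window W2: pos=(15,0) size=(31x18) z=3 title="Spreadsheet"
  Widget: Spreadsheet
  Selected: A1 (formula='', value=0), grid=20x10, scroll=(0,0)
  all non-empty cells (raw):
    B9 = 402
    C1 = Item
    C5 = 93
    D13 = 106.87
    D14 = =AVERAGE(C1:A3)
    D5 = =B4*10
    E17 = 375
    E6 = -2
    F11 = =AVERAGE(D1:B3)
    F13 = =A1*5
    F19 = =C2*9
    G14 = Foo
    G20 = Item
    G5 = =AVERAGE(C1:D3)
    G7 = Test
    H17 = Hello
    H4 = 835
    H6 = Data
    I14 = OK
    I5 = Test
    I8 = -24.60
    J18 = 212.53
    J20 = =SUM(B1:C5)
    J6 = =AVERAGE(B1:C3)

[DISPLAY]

    ┃          ┃       A       B       C     ┃  
    ┃┌───┬───┬─┃-----------------------------┃  
    ┃│ 7 │ 8 │ ┃  1      [0]       0Item     ┃  
    ┃├───┼───┼─┃  2        0       0       0 ┃  
    ┃│ 4 │ 5 │ ┃  3        0       0       0 ┃  
    ┃├───┼───┼─┃  4        0       0       0 ┃  
    ┃│ 1 │ 2 │ ┃  5        0       0      93 ┃  
    ┃├───┼───┼─┃  6        0       0       0 ┃  
    ┃│ 0 │ . │ ┃  7        0       0       0 ┃  
    ┃├───┼───┼─┃  8        0       0       0 ┃  
    ┃│ C │ MC│ ┃  9        0     402       0 ┃  
    ┃└───┴───┴─┃ 10        0       0       0 ┃  
    ┃          ┃ 11        0       0       0 ┃  
    ┃          ┗━━━━━━━━━━━━━━━━━━━━━━━━━━━━━┛  
    ┃                               ┃           


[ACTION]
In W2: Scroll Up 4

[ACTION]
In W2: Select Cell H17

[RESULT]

    ┃          ┃       A       B       C     ┃  
    ┃┌───┬───┬─┃-----------------------------┃  
    ┃│ 7 │ 8 │ ┃  1        0       0Item     ┃  
    ┃├───┼───┼─┃  2        0       0       0 ┃  
    ┃│ 4 │ 5 │ ┃  3        0       0       0 ┃  
    ┃├───┼───┼─┃  4        0       0       0 ┃  
    ┃│ 1 │ 2 │ ┃  5        0       0      93 ┃  
    ┃├───┼───┼─┃  6        0       0       0 ┃  
    ┃│ 0 │ . │ ┃  7        0       0       0 ┃  
    ┃├───┼───┼─┃  8        0       0       0 ┃  
    ┃│ C │ MC│ ┃  9        0     402       0 ┃  
    ┃└───┴───┴─┃ 10        0       0       0 ┃  
    ┃          ┃ 11        0       0       0 ┃  
    ┃          ┗━━━━━━━━━━━━━━━━━━━━━━━━━━━━━┛  
    ┃                               ┃           


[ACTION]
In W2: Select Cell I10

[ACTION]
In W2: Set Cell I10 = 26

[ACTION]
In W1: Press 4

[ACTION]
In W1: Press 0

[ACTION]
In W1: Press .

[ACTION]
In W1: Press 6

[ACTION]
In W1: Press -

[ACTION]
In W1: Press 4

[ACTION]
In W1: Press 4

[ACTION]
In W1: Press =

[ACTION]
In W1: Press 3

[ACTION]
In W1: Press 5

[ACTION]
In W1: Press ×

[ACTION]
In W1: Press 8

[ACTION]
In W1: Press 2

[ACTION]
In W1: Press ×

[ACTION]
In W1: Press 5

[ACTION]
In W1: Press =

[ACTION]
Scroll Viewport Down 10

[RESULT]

    ┃┌───┬───┬─┃-----------------------------┃  
    ┃│ 7 │ 8 │ ┃  1        0       0Item     ┃  
    ┃├───┼───┼─┃  2        0       0       0 ┃  
    ┃│ 4 │ 5 │ ┃  3        0       0       0 ┃  
    ┃├───┼───┼─┃  4        0       0       0 ┃  
    ┃│ 1 │ 2 │ ┃  5        0       0      93 ┃  
    ┃├───┼───┼─┃  6        0       0       0 ┃  
    ┃│ 0 │ . │ ┃  7        0       0       0 ┃  
    ┃├───┼───┼─┃  8        0       0       0 ┃  
    ┃│ C │ MC│ ┃  9        0     402       0 ┃  
    ┃└───┴───┴─┃ 10        0       0       0 ┃  
    ┃          ┃ 11        0       0       0 ┃  
    ┃          ┗━━━━━━━━━━━━━━━━━━━━━━━━━━━━━┛  
    ┃                               ┃           
    ┗━━━━━━━━━━━━━━━━━━━━━━━━━━━━━━━┛           
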